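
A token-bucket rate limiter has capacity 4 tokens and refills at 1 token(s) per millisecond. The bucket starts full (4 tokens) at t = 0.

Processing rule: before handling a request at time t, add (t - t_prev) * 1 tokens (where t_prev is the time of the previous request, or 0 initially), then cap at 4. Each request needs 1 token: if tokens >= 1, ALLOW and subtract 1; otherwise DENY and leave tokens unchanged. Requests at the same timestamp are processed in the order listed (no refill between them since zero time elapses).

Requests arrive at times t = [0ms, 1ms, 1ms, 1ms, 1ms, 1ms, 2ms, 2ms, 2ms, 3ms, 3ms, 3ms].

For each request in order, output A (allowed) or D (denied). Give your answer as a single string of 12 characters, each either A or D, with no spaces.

Answer: AAAAADADDADD

Derivation:
Simulating step by step:
  req#1 t=0ms: ALLOW
  req#2 t=1ms: ALLOW
  req#3 t=1ms: ALLOW
  req#4 t=1ms: ALLOW
  req#5 t=1ms: ALLOW
  req#6 t=1ms: DENY
  req#7 t=2ms: ALLOW
  req#8 t=2ms: DENY
  req#9 t=2ms: DENY
  req#10 t=3ms: ALLOW
  req#11 t=3ms: DENY
  req#12 t=3ms: DENY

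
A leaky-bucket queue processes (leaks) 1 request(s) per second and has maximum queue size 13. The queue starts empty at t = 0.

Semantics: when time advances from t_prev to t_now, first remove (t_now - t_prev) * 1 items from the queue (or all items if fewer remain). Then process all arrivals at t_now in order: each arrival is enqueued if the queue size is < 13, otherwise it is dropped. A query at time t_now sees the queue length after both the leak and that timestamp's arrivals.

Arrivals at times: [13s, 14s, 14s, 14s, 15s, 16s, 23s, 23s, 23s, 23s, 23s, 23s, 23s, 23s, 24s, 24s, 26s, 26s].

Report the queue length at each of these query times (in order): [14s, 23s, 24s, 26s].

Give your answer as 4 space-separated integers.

Queue lengths at query times:
  query t=14s: backlog = 3
  query t=23s: backlog = 8
  query t=24s: backlog = 9
  query t=26s: backlog = 9

Answer: 3 8 9 9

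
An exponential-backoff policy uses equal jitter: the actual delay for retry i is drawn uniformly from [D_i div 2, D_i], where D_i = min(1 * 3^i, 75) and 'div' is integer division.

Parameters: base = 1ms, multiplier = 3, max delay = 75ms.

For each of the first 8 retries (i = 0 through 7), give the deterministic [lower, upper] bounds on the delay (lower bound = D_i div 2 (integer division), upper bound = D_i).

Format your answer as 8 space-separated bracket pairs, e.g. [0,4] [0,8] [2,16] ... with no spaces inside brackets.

Answer: [0,1] [1,3] [4,9] [13,27] [37,75] [37,75] [37,75] [37,75]

Derivation:
Computing bounds per retry:
  i=0: D_i=min(1*3^0,75)=1, bounds=[0,1]
  i=1: D_i=min(1*3^1,75)=3, bounds=[1,3]
  i=2: D_i=min(1*3^2,75)=9, bounds=[4,9]
  i=3: D_i=min(1*3^3,75)=27, bounds=[13,27]
  i=4: D_i=min(1*3^4,75)=75, bounds=[37,75]
  i=5: D_i=min(1*3^5,75)=75, bounds=[37,75]
  i=6: D_i=min(1*3^6,75)=75, bounds=[37,75]
  i=7: D_i=min(1*3^7,75)=75, bounds=[37,75]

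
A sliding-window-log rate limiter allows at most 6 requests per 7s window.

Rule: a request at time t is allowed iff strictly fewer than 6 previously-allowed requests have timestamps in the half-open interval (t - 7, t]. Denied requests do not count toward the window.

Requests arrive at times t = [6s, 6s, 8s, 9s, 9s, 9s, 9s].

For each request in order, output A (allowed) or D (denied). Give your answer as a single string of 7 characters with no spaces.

Tracking allowed requests in the window:
  req#1 t=6s: ALLOW
  req#2 t=6s: ALLOW
  req#3 t=8s: ALLOW
  req#4 t=9s: ALLOW
  req#5 t=9s: ALLOW
  req#6 t=9s: ALLOW
  req#7 t=9s: DENY

Answer: AAAAAAD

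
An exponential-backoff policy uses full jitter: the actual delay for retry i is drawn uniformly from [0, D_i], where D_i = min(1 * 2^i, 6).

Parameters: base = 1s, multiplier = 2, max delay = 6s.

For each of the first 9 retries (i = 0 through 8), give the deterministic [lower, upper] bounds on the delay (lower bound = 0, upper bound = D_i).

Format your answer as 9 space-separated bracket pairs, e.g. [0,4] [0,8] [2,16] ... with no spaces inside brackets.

Computing bounds per retry:
  i=0: D_i=min(1*2^0,6)=1, bounds=[0,1]
  i=1: D_i=min(1*2^1,6)=2, bounds=[0,2]
  i=2: D_i=min(1*2^2,6)=4, bounds=[0,4]
  i=3: D_i=min(1*2^3,6)=6, bounds=[0,6]
  i=4: D_i=min(1*2^4,6)=6, bounds=[0,6]
  i=5: D_i=min(1*2^5,6)=6, bounds=[0,6]
  i=6: D_i=min(1*2^6,6)=6, bounds=[0,6]
  i=7: D_i=min(1*2^7,6)=6, bounds=[0,6]
  i=8: D_i=min(1*2^8,6)=6, bounds=[0,6]

Answer: [0,1] [0,2] [0,4] [0,6] [0,6] [0,6] [0,6] [0,6] [0,6]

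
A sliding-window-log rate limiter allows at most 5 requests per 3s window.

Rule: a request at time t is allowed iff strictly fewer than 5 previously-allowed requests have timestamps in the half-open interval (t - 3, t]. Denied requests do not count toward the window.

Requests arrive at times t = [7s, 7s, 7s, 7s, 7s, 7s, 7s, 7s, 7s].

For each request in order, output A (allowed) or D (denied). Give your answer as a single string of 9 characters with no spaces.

Answer: AAAAADDDD

Derivation:
Tracking allowed requests in the window:
  req#1 t=7s: ALLOW
  req#2 t=7s: ALLOW
  req#3 t=7s: ALLOW
  req#4 t=7s: ALLOW
  req#5 t=7s: ALLOW
  req#6 t=7s: DENY
  req#7 t=7s: DENY
  req#8 t=7s: DENY
  req#9 t=7s: DENY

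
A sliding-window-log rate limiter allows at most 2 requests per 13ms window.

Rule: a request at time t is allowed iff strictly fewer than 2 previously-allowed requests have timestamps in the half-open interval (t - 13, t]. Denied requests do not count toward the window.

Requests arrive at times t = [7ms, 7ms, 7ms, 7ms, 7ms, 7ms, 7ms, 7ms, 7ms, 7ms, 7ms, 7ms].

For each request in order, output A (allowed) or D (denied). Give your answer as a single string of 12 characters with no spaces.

Answer: AADDDDDDDDDD

Derivation:
Tracking allowed requests in the window:
  req#1 t=7ms: ALLOW
  req#2 t=7ms: ALLOW
  req#3 t=7ms: DENY
  req#4 t=7ms: DENY
  req#5 t=7ms: DENY
  req#6 t=7ms: DENY
  req#7 t=7ms: DENY
  req#8 t=7ms: DENY
  req#9 t=7ms: DENY
  req#10 t=7ms: DENY
  req#11 t=7ms: DENY
  req#12 t=7ms: DENY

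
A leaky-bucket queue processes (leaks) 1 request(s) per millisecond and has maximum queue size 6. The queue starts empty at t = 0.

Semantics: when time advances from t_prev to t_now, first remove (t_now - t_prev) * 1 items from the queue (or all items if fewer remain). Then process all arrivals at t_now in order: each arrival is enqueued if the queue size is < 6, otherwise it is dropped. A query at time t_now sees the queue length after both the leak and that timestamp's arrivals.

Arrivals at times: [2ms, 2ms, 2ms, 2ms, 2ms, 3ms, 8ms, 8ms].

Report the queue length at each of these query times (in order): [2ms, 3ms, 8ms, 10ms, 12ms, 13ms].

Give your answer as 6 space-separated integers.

Answer: 5 5 2 0 0 0

Derivation:
Queue lengths at query times:
  query t=2ms: backlog = 5
  query t=3ms: backlog = 5
  query t=8ms: backlog = 2
  query t=10ms: backlog = 0
  query t=12ms: backlog = 0
  query t=13ms: backlog = 0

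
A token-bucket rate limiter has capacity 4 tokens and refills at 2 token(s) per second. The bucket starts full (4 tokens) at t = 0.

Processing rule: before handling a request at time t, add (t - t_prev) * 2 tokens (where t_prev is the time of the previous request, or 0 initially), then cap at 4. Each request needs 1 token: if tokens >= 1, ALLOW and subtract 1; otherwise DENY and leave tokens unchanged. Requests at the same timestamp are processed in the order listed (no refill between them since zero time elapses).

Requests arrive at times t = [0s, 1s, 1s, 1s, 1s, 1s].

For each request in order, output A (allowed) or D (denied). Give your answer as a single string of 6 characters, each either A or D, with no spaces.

Answer: AAAAAD

Derivation:
Simulating step by step:
  req#1 t=0s: ALLOW
  req#2 t=1s: ALLOW
  req#3 t=1s: ALLOW
  req#4 t=1s: ALLOW
  req#5 t=1s: ALLOW
  req#6 t=1s: DENY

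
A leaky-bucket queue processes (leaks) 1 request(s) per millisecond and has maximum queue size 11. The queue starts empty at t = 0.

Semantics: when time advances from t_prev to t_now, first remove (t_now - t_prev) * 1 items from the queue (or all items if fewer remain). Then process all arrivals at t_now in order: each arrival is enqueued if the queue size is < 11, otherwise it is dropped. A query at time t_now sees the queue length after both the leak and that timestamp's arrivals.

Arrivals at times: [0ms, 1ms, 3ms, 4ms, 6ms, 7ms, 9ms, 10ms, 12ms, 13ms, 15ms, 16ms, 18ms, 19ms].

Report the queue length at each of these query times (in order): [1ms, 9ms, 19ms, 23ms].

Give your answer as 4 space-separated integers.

Answer: 1 1 1 0

Derivation:
Queue lengths at query times:
  query t=1ms: backlog = 1
  query t=9ms: backlog = 1
  query t=19ms: backlog = 1
  query t=23ms: backlog = 0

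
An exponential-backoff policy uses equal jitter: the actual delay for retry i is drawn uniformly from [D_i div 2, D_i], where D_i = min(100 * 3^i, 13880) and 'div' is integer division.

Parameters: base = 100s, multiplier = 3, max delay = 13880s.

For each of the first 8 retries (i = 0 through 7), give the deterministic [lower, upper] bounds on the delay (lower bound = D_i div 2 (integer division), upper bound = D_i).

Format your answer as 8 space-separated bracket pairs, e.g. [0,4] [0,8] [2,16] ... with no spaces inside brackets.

Computing bounds per retry:
  i=0: D_i=min(100*3^0,13880)=100, bounds=[50,100]
  i=1: D_i=min(100*3^1,13880)=300, bounds=[150,300]
  i=2: D_i=min(100*3^2,13880)=900, bounds=[450,900]
  i=3: D_i=min(100*3^3,13880)=2700, bounds=[1350,2700]
  i=4: D_i=min(100*3^4,13880)=8100, bounds=[4050,8100]
  i=5: D_i=min(100*3^5,13880)=13880, bounds=[6940,13880]
  i=6: D_i=min(100*3^6,13880)=13880, bounds=[6940,13880]
  i=7: D_i=min(100*3^7,13880)=13880, bounds=[6940,13880]

Answer: [50,100] [150,300] [450,900] [1350,2700] [4050,8100] [6940,13880] [6940,13880] [6940,13880]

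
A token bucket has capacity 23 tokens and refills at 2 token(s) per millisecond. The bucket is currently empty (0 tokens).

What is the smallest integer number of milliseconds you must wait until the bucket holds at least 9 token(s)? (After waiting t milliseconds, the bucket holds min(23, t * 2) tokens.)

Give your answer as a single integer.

Need t * 2 >= 9, so t >= 9/2.
Smallest integer t = ceil(9/2) = 5.

Answer: 5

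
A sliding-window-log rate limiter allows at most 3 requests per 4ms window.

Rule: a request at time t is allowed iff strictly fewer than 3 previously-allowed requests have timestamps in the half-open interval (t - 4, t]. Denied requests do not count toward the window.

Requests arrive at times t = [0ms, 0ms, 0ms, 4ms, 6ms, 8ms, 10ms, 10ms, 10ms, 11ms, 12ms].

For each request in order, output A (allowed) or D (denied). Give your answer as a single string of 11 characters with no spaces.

Tracking allowed requests in the window:
  req#1 t=0ms: ALLOW
  req#2 t=0ms: ALLOW
  req#3 t=0ms: ALLOW
  req#4 t=4ms: ALLOW
  req#5 t=6ms: ALLOW
  req#6 t=8ms: ALLOW
  req#7 t=10ms: ALLOW
  req#8 t=10ms: ALLOW
  req#9 t=10ms: DENY
  req#10 t=11ms: DENY
  req#11 t=12ms: ALLOW

Answer: AAAAAAAADDA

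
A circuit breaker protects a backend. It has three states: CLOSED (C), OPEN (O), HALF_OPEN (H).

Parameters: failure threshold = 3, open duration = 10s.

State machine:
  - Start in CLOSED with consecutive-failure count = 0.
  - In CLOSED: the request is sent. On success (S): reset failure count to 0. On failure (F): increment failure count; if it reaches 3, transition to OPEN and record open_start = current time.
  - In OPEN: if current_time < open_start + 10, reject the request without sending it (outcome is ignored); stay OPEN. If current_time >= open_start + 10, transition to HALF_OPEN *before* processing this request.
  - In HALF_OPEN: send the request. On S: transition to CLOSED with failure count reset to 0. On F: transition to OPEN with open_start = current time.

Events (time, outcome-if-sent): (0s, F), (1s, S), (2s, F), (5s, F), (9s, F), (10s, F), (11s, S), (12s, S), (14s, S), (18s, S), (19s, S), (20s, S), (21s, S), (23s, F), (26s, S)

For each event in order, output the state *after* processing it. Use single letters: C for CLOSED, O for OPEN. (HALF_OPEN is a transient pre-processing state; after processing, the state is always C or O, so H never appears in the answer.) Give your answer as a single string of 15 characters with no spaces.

State after each event:
  event#1 t=0s outcome=F: state=CLOSED
  event#2 t=1s outcome=S: state=CLOSED
  event#3 t=2s outcome=F: state=CLOSED
  event#4 t=5s outcome=F: state=CLOSED
  event#5 t=9s outcome=F: state=OPEN
  event#6 t=10s outcome=F: state=OPEN
  event#7 t=11s outcome=S: state=OPEN
  event#8 t=12s outcome=S: state=OPEN
  event#9 t=14s outcome=S: state=OPEN
  event#10 t=18s outcome=S: state=OPEN
  event#11 t=19s outcome=S: state=CLOSED
  event#12 t=20s outcome=S: state=CLOSED
  event#13 t=21s outcome=S: state=CLOSED
  event#14 t=23s outcome=F: state=CLOSED
  event#15 t=26s outcome=S: state=CLOSED

Answer: CCCCOOOOOOCCCCC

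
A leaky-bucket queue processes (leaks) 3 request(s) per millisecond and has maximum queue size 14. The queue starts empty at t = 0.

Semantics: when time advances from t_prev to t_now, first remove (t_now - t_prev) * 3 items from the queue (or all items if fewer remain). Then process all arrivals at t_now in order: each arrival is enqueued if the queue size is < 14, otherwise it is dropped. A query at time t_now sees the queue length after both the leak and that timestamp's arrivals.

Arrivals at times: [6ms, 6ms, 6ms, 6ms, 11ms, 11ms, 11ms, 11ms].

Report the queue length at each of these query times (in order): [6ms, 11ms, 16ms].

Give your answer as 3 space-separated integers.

Queue lengths at query times:
  query t=6ms: backlog = 4
  query t=11ms: backlog = 4
  query t=16ms: backlog = 0

Answer: 4 4 0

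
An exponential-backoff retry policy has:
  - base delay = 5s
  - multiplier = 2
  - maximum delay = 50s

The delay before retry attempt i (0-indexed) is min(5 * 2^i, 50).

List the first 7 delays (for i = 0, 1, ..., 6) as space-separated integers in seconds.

Answer: 5 10 20 40 50 50 50

Derivation:
Computing each delay:
  i=0: min(5*2^0, 50) = 5
  i=1: min(5*2^1, 50) = 10
  i=2: min(5*2^2, 50) = 20
  i=3: min(5*2^3, 50) = 40
  i=4: min(5*2^4, 50) = 50
  i=5: min(5*2^5, 50) = 50
  i=6: min(5*2^6, 50) = 50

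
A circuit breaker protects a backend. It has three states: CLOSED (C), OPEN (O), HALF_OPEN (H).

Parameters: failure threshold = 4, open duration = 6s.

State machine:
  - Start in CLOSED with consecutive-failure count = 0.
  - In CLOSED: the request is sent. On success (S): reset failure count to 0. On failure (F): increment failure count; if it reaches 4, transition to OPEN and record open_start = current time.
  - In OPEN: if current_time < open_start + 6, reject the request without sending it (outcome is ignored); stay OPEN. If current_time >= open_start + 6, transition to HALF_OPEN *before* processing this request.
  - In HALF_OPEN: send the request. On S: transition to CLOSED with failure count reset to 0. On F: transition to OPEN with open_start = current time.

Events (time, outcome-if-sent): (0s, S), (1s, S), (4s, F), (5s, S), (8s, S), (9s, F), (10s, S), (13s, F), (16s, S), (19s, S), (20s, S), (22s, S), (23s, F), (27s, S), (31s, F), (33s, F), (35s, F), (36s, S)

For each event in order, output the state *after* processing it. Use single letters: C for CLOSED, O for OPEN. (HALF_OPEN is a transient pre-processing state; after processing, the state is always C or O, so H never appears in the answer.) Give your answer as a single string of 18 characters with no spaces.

Answer: CCCCCCCCCCCCCCCCCC

Derivation:
State after each event:
  event#1 t=0s outcome=S: state=CLOSED
  event#2 t=1s outcome=S: state=CLOSED
  event#3 t=4s outcome=F: state=CLOSED
  event#4 t=5s outcome=S: state=CLOSED
  event#5 t=8s outcome=S: state=CLOSED
  event#6 t=9s outcome=F: state=CLOSED
  event#7 t=10s outcome=S: state=CLOSED
  event#8 t=13s outcome=F: state=CLOSED
  event#9 t=16s outcome=S: state=CLOSED
  event#10 t=19s outcome=S: state=CLOSED
  event#11 t=20s outcome=S: state=CLOSED
  event#12 t=22s outcome=S: state=CLOSED
  event#13 t=23s outcome=F: state=CLOSED
  event#14 t=27s outcome=S: state=CLOSED
  event#15 t=31s outcome=F: state=CLOSED
  event#16 t=33s outcome=F: state=CLOSED
  event#17 t=35s outcome=F: state=CLOSED
  event#18 t=36s outcome=S: state=CLOSED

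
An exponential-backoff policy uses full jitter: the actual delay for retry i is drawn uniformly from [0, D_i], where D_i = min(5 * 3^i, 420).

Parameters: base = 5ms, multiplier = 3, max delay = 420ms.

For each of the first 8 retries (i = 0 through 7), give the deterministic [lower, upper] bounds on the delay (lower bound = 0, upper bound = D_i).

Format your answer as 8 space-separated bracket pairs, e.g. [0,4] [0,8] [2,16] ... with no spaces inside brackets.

Answer: [0,5] [0,15] [0,45] [0,135] [0,405] [0,420] [0,420] [0,420]

Derivation:
Computing bounds per retry:
  i=0: D_i=min(5*3^0,420)=5, bounds=[0,5]
  i=1: D_i=min(5*3^1,420)=15, bounds=[0,15]
  i=2: D_i=min(5*3^2,420)=45, bounds=[0,45]
  i=3: D_i=min(5*3^3,420)=135, bounds=[0,135]
  i=4: D_i=min(5*3^4,420)=405, bounds=[0,405]
  i=5: D_i=min(5*3^5,420)=420, bounds=[0,420]
  i=6: D_i=min(5*3^6,420)=420, bounds=[0,420]
  i=7: D_i=min(5*3^7,420)=420, bounds=[0,420]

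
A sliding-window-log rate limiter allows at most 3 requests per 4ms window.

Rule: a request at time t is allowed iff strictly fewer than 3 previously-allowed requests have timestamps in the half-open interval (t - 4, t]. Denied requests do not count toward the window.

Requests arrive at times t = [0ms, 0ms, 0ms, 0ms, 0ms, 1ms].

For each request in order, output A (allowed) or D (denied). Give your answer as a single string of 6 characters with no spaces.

Answer: AAADDD

Derivation:
Tracking allowed requests in the window:
  req#1 t=0ms: ALLOW
  req#2 t=0ms: ALLOW
  req#3 t=0ms: ALLOW
  req#4 t=0ms: DENY
  req#5 t=0ms: DENY
  req#6 t=1ms: DENY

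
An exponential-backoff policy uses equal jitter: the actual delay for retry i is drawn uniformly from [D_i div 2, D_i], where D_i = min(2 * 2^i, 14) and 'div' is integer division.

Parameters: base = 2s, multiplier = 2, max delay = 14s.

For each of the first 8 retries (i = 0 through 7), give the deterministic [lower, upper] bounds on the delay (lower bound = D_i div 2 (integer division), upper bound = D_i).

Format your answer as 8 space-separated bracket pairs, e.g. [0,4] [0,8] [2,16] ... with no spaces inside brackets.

Answer: [1,2] [2,4] [4,8] [7,14] [7,14] [7,14] [7,14] [7,14]

Derivation:
Computing bounds per retry:
  i=0: D_i=min(2*2^0,14)=2, bounds=[1,2]
  i=1: D_i=min(2*2^1,14)=4, bounds=[2,4]
  i=2: D_i=min(2*2^2,14)=8, bounds=[4,8]
  i=3: D_i=min(2*2^3,14)=14, bounds=[7,14]
  i=4: D_i=min(2*2^4,14)=14, bounds=[7,14]
  i=5: D_i=min(2*2^5,14)=14, bounds=[7,14]
  i=6: D_i=min(2*2^6,14)=14, bounds=[7,14]
  i=7: D_i=min(2*2^7,14)=14, bounds=[7,14]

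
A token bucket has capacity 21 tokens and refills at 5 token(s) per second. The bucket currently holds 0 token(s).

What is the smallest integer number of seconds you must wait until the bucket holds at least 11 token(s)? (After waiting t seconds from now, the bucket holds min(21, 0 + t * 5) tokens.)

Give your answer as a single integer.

Answer: 3

Derivation:
Need 0 + t * 5 >= 11, so t >= 11/5.
Smallest integer t = ceil(11/5) = 3.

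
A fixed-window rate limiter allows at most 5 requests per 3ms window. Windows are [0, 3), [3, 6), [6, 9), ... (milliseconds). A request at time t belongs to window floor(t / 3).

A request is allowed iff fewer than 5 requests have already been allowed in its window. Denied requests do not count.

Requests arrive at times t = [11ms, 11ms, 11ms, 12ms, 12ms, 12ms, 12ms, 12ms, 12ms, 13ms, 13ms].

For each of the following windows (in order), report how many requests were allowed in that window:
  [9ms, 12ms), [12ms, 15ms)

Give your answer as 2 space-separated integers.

Answer: 3 5

Derivation:
Processing requests:
  req#1 t=11ms (window 3): ALLOW
  req#2 t=11ms (window 3): ALLOW
  req#3 t=11ms (window 3): ALLOW
  req#4 t=12ms (window 4): ALLOW
  req#5 t=12ms (window 4): ALLOW
  req#6 t=12ms (window 4): ALLOW
  req#7 t=12ms (window 4): ALLOW
  req#8 t=12ms (window 4): ALLOW
  req#9 t=12ms (window 4): DENY
  req#10 t=13ms (window 4): DENY
  req#11 t=13ms (window 4): DENY

Allowed counts by window: 3 5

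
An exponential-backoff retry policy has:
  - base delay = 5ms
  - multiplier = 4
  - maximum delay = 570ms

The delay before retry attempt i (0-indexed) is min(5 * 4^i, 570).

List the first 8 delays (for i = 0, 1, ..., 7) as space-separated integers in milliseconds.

Computing each delay:
  i=0: min(5*4^0, 570) = 5
  i=1: min(5*4^1, 570) = 20
  i=2: min(5*4^2, 570) = 80
  i=3: min(5*4^3, 570) = 320
  i=4: min(5*4^4, 570) = 570
  i=5: min(5*4^5, 570) = 570
  i=6: min(5*4^6, 570) = 570
  i=7: min(5*4^7, 570) = 570

Answer: 5 20 80 320 570 570 570 570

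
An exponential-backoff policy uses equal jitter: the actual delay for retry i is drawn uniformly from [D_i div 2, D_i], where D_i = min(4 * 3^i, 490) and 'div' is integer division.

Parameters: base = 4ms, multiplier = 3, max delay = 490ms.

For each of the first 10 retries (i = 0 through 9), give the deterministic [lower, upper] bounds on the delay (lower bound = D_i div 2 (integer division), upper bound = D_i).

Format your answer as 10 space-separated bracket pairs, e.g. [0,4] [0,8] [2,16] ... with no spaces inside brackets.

Answer: [2,4] [6,12] [18,36] [54,108] [162,324] [245,490] [245,490] [245,490] [245,490] [245,490]

Derivation:
Computing bounds per retry:
  i=0: D_i=min(4*3^0,490)=4, bounds=[2,4]
  i=1: D_i=min(4*3^1,490)=12, bounds=[6,12]
  i=2: D_i=min(4*3^2,490)=36, bounds=[18,36]
  i=3: D_i=min(4*3^3,490)=108, bounds=[54,108]
  i=4: D_i=min(4*3^4,490)=324, bounds=[162,324]
  i=5: D_i=min(4*3^5,490)=490, bounds=[245,490]
  i=6: D_i=min(4*3^6,490)=490, bounds=[245,490]
  i=7: D_i=min(4*3^7,490)=490, bounds=[245,490]
  i=8: D_i=min(4*3^8,490)=490, bounds=[245,490]
  i=9: D_i=min(4*3^9,490)=490, bounds=[245,490]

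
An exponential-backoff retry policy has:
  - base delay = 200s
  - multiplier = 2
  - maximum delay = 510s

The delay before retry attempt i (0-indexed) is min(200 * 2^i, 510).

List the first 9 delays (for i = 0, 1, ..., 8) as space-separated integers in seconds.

Computing each delay:
  i=0: min(200*2^0, 510) = 200
  i=1: min(200*2^1, 510) = 400
  i=2: min(200*2^2, 510) = 510
  i=3: min(200*2^3, 510) = 510
  i=4: min(200*2^4, 510) = 510
  i=5: min(200*2^5, 510) = 510
  i=6: min(200*2^6, 510) = 510
  i=7: min(200*2^7, 510) = 510
  i=8: min(200*2^8, 510) = 510

Answer: 200 400 510 510 510 510 510 510 510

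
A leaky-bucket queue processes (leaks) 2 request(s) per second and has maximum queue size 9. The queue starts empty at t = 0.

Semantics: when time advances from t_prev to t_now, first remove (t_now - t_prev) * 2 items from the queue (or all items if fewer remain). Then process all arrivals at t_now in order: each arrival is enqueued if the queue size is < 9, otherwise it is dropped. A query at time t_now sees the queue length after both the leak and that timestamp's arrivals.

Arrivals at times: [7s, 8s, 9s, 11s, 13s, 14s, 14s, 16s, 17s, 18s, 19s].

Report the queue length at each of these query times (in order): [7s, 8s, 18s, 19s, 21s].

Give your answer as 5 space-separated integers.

Answer: 1 1 1 1 0

Derivation:
Queue lengths at query times:
  query t=7s: backlog = 1
  query t=8s: backlog = 1
  query t=18s: backlog = 1
  query t=19s: backlog = 1
  query t=21s: backlog = 0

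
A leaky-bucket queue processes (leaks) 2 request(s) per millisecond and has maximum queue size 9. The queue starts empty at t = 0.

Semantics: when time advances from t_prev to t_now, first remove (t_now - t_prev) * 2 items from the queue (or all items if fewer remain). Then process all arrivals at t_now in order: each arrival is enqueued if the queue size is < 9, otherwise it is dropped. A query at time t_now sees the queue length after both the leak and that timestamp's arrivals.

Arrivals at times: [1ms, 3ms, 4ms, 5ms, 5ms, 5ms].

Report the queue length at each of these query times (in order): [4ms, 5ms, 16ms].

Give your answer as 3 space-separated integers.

Answer: 1 3 0

Derivation:
Queue lengths at query times:
  query t=4ms: backlog = 1
  query t=5ms: backlog = 3
  query t=16ms: backlog = 0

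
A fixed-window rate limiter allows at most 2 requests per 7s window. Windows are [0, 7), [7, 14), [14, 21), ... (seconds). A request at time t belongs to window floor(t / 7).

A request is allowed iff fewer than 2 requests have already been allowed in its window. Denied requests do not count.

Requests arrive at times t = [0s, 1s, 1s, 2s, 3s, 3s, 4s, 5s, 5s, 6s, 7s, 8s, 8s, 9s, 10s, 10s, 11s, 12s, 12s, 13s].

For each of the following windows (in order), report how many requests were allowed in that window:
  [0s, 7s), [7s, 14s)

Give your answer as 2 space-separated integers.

Processing requests:
  req#1 t=0s (window 0): ALLOW
  req#2 t=1s (window 0): ALLOW
  req#3 t=1s (window 0): DENY
  req#4 t=2s (window 0): DENY
  req#5 t=3s (window 0): DENY
  req#6 t=3s (window 0): DENY
  req#7 t=4s (window 0): DENY
  req#8 t=5s (window 0): DENY
  req#9 t=5s (window 0): DENY
  req#10 t=6s (window 0): DENY
  req#11 t=7s (window 1): ALLOW
  req#12 t=8s (window 1): ALLOW
  req#13 t=8s (window 1): DENY
  req#14 t=9s (window 1): DENY
  req#15 t=10s (window 1): DENY
  req#16 t=10s (window 1): DENY
  req#17 t=11s (window 1): DENY
  req#18 t=12s (window 1): DENY
  req#19 t=12s (window 1): DENY
  req#20 t=13s (window 1): DENY

Allowed counts by window: 2 2

Answer: 2 2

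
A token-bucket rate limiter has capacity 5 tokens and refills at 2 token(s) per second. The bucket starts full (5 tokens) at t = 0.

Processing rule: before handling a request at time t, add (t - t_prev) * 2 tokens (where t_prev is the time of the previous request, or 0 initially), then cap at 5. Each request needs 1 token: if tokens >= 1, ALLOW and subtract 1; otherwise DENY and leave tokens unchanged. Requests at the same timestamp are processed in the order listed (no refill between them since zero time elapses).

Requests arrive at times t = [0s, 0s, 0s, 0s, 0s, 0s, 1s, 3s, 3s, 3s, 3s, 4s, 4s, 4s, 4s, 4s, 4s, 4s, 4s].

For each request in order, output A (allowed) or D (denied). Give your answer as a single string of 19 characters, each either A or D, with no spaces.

Answer: AAAAADAAAAAAAADDDDD

Derivation:
Simulating step by step:
  req#1 t=0s: ALLOW
  req#2 t=0s: ALLOW
  req#3 t=0s: ALLOW
  req#4 t=0s: ALLOW
  req#5 t=0s: ALLOW
  req#6 t=0s: DENY
  req#7 t=1s: ALLOW
  req#8 t=3s: ALLOW
  req#9 t=3s: ALLOW
  req#10 t=3s: ALLOW
  req#11 t=3s: ALLOW
  req#12 t=4s: ALLOW
  req#13 t=4s: ALLOW
  req#14 t=4s: ALLOW
  req#15 t=4s: DENY
  req#16 t=4s: DENY
  req#17 t=4s: DENY
  req#18 t=4s: DENY
  req#19 t=4s: DENY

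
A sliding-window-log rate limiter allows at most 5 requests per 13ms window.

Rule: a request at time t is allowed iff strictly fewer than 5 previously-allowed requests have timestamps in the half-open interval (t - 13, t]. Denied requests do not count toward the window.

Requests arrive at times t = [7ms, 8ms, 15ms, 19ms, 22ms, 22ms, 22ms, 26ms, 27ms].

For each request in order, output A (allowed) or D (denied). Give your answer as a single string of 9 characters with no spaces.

Tracking allowed requests in the window:
  req#1 t=7ms: ALLOW
  req#2 t=8ms: ALLOW
  req#3 t=15ms: ALLOW
  req#4 t=19ms: ALLOW
  req#5 t=22ms: ALLOW
  req#6 t=22ms: ALLOW
  req#7 t=22ms: ALLOW
  req#8 t=26ms: DENY
  req#9 t=27ms: DENY

Answer: AAAAAAADD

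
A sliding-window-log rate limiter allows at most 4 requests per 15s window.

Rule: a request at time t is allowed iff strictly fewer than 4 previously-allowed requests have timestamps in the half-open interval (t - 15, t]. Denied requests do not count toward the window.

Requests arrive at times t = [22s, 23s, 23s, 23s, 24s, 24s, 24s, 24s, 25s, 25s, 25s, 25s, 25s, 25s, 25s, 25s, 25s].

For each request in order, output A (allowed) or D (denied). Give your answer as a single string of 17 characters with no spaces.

Tracking allowed requests in the window:
  req#1 t=22s: ALLOW
  req#2 t=23s: ALLOW
  req#3 t=23s: ALLOW
  req#4 t=23s: ALLOW
  req#5 t=24s: DENY
  req#6 t=24s: DENY
  req#7 t=24s: DENY
  req#8 t=24s: DENY
  req#9 t=25s: DENY
  req#10 t=25s: DENY
  req#11 t=25s: DENY
  req#12 t=25s: DENY
  req#13 t=25s: DENY
  req#14 t=25s: DENY
  req#15 t=25s: DENY
  req#16 t=25s: DENY
  req#17 t=25s: DENY

Answer: AAAADDDDDDDDDDDDD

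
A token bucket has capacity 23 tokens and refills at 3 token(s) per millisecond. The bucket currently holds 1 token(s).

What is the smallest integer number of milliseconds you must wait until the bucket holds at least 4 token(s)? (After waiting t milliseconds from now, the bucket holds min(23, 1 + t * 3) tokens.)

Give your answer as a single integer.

Answer: 1

Derivation:
Need 1 + t * 3 >= 4, so t >= 3/3.
Smallest integer t = ceil(3/3) = 1.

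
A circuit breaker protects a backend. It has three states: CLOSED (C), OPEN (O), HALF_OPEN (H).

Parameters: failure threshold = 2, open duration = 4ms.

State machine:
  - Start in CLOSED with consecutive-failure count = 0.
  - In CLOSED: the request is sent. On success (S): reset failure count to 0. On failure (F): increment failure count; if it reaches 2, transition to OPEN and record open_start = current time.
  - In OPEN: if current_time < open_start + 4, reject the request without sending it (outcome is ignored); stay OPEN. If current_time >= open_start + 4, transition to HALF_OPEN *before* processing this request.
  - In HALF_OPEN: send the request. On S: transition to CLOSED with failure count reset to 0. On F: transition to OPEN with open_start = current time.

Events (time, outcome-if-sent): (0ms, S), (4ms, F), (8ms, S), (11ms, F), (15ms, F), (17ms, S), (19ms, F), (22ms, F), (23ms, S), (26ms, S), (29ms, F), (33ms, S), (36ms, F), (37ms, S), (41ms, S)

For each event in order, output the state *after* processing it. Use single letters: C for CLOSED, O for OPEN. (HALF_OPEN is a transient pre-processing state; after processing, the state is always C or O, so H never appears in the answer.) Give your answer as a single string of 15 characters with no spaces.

Answer: CCCCOOOOCCCCCCC

Derivation:
State after each event:
  event#1 t=0ms outcome=S: state=CLOSED
  event#2 t=4ms outcome=F: state=CLOSED
  event#3 t=8ms outcome=S: state=CLOSED
  event#4 t=11ms outcome=F: state=CLOSED
  event#5 t=15ms outcome=F: state=OPEN
  event#6 t=17ms outcome=S: state=OPEN
  event#7 t=19ms outcome=F: state=OPEN
  event#8 t=22ms outcome=F: state=OPEN
  event#9 t=23ms outcome=S: state=CLOSED
  event#10 t=26ms outcome=S: state=CLOSED
  event#11 t=29ms outcome=F: state=CLOSED
  event#12 t=33ms outcome=S: state=CLOSED
  event#13 t=36ms outcome=F: state=CLOSED
  event#14 t=37ms outcome=S: state=CLOSED
  event#15 t=41ms outcome=S: state=CLOSED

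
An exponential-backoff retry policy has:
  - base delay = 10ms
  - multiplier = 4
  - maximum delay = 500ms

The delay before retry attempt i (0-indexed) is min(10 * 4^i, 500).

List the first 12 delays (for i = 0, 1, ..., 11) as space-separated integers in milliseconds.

Answer: 10 40 160 500 500 500 500 500 500 500 500 500

Derivation:
Computing each delay:
  i=0: min(10*4^0, 500) = 10
  i=1: min(10*4^1, 500) = 40
  i=2: min(10*4^2, 500) = 160
  i=3: min(10*4^3, 500) = 500
  i=4: min(10*4^4, 500) = 500
  i=5: min(10*4^5, 500) = 500
  i=6: min(10*4^6, 500) = 500
  i=7: min(10*4^7, 500) = 500
  i=8: min(10*4^8, 500) = 500
  i=9: min(10*4^9, 500) = 500
  i=10: min(10*4^10, 500) = 500
  i=11: min(10*4^11, 500) = 500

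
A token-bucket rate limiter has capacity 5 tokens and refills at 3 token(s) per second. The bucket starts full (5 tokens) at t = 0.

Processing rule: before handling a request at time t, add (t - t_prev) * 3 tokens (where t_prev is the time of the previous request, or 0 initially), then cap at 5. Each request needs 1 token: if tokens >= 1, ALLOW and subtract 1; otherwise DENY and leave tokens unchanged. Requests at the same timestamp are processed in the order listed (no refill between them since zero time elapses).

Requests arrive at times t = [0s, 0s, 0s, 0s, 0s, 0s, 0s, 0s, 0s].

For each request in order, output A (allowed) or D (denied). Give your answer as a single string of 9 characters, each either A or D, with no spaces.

Answer: AAAAADDDD

Derivation:
Simulating step by step:
  req#1 t=0s: ALLOW
  req#2 t=0s: ALLOW
  req#3 t=0s: ALLOW
  req#4 t=0s: ALLOW
  req#5 t=0s: ALLOW
  req#6 t=0s: DENY
  req#7 t=0s: DENY
  req#8 t=0s: DENY
  req#9 t=0s: DENY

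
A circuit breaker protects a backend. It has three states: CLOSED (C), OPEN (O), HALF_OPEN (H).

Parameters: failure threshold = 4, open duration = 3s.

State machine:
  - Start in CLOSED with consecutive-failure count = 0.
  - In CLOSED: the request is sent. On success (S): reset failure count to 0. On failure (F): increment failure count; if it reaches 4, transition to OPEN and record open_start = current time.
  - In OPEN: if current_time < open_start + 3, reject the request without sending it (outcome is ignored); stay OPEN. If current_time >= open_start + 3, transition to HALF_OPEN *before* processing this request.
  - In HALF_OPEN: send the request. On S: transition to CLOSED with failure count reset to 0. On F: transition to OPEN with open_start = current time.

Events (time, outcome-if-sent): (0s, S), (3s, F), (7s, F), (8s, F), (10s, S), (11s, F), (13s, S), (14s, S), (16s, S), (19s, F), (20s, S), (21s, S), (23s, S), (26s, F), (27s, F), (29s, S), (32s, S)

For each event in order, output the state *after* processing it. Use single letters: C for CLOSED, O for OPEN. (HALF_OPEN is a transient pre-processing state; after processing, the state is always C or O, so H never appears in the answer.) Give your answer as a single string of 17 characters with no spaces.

State after each event:
  event#1 t=0s outcome=S: state=CLOSED
  event#2 t=3s outcome=F: state=CLOSED
  event#3 t=7s outcome=F: state=CLOSED
  event#4 t=8s outcome=F: state=CLOSED
  event#5 t=10s outcome=S: state=CLOSED
  event#6 t=11s outcome=F: state=CLOSED
  event#7 t=13s outcome=S: state=CLOSED
  event#8 t=14s outcome=S: state=CLOSED
  event#9 t=16s outcome=S: state=CLOSED
  event#10 t=19s outcome=F: state=CLOSED
  event#11 t=20s outcome=S: state=CLOSED
  event#12 t=21s outcome=S: state=CLOSED
  event#13 t=23s outcome=S: state=CLOSED
  event#14 t=26s outcome=F: state=CLOSED
  event#15 t=27s outcome=F: state=CLOSED
  event#16 t=29s outcome=S: state=CLOSED
  event#17 t=32s outcome=S: state=CLOSED

Answer: CCCCCCCCCCCCCCCCC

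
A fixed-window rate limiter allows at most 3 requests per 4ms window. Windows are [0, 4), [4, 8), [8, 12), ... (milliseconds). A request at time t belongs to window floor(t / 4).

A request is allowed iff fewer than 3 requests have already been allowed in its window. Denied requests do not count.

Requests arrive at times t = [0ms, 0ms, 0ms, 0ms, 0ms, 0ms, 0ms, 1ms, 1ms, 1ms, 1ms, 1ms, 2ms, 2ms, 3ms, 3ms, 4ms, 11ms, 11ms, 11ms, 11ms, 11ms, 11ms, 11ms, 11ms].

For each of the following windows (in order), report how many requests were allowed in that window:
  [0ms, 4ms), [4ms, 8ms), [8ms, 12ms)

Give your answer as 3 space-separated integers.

Answer: 3 1 3

Derivation:
Processing requests:
  req#1 t=0ms (window 0): ALLOW
  req#2 t=0ms (window 0): ALLOW
  req#3 t=0ms (window 0): ALLOW
  req#4 t=0ms (window 0): DENY
  req#5 t=0ms (window 0): DENY
  req#6 t=0ms (window 0): DENY
  req#7 t=0ms (window 0): DENY
  req#8 t=1ms (window 0): DENY
  req#9 t=1ms (window 0): DENY
  req#10 t=1ms (window 0): DENY
  req#11 t=1ms (window 0): DENY
  req#12 t=1ms (window 0): DENY
  req#13 t=2ms (window 0): DENY
  req#14 t=2ms (window 0): DENY
  req#15 t=3ms (window 0): DENY
  req#16 t=3ms (window 0): DENY
  req#17 t=4ms (window 1): ALLOW
  req#18 t=11ms (window 2): ALLOW
  req#19 t=11ms (window 2): ALLOW
  req#20 t=11ms (window 2): ALLOW
  req#21 t=11ms (window 2): DENY
  req#22 t=11ms (window 2): DENY
  req#23 t=11ms (window 2): DENY
  req#24 t=11ms (window 2): DENY
  req#25 t=11ms (window 2): DENY

Allowed counts by window: 3 1 3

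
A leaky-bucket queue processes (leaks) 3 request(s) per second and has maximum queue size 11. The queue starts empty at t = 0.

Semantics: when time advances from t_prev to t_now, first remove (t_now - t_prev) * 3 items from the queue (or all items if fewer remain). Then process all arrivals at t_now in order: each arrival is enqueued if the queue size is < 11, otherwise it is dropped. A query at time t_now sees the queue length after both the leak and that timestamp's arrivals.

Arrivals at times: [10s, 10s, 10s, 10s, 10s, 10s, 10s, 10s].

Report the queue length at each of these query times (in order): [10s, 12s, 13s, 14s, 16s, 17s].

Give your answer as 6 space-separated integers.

Queue lengths at query times:
  query t=10s: backlog = 8
  query t=12s: backlog = 2
  query t=13s: backlog = 0
  query t=14s: backlog = 0
  query t=16s: backlog = 0
  query t=17s: backlog = 0

Answer: 8 2 0 0 0 0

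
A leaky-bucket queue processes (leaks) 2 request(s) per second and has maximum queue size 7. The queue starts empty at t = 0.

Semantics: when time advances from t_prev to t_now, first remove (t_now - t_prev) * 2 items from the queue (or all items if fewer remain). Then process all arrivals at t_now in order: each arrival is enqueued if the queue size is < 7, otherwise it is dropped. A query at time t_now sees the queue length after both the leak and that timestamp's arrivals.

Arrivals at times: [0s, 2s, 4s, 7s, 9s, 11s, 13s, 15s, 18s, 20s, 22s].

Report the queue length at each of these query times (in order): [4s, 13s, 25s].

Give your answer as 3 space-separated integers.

Queue lengths at query times:
  query t=4s: backlog = 1
  query t=13s: backlog = 1
  query t=25s: backlog = 0

Answer: 1 1 0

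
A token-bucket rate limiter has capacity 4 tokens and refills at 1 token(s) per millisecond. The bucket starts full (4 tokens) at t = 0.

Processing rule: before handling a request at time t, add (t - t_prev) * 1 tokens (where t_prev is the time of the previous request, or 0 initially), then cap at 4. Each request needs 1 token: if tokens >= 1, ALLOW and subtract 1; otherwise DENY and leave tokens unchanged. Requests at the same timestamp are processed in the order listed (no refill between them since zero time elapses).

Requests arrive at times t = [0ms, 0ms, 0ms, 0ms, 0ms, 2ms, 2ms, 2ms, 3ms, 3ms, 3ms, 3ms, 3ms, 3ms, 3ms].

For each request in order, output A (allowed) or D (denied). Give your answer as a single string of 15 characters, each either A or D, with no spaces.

Simulating step by step:
  req#1 t=0ms: ALLOW
  req#2 t=0ms: ALLOW
  req#3 t=0ms: ALLOW
  req#4 t=0ms: ALLOW
  req#5 t=0ms: DENY
  req#6 t=2ms: ALLOW
  req#7 t=2ms: ALLOW
  req#8 t=2ms: DENY
  req#9 t=3ms: ALLOW
  req#10 t=3ms: DENY
  req#11 t=3ms: DENY
  req#12 t=3ms: DENY
  req#13 t=3ms: DENY
  req#14 t=3ms: DENY
  req#15 t=3ms: DENY

Answer: AAAADAADADDDDDD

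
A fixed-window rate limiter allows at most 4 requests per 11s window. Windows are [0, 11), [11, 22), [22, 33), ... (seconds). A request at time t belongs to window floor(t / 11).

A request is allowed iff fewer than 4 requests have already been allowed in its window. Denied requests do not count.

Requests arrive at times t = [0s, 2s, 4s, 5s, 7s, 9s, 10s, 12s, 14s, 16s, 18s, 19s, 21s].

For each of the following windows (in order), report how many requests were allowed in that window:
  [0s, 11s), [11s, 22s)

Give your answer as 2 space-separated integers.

Answer: 4 4

Derivation:
Processing requests:
  req#1 t=0s (window 0): ALLOW
  req#2 t=2s (window 0): ALLOW
  req#3 t=4s (window 0): ALLOW
  req#4 t=5s (window 0): ALLOW
  req#5 t=7s (window 0): DENY
  req#6 t=9s (window 0): DENY
  req#7 t=10s (window 0): DENY
  req#8 t=12s (window 1): ALLOW
  req#9 t=14s (window 1): ALLOW
  req#10 t=16s (window 1): ALLOW
  req#11 t=18s (window 1): ALLOW
  req#12 t=19s (window 1): DENY
  req#13 t=21s (window 1): DENY

Allowed counts by window: 4 4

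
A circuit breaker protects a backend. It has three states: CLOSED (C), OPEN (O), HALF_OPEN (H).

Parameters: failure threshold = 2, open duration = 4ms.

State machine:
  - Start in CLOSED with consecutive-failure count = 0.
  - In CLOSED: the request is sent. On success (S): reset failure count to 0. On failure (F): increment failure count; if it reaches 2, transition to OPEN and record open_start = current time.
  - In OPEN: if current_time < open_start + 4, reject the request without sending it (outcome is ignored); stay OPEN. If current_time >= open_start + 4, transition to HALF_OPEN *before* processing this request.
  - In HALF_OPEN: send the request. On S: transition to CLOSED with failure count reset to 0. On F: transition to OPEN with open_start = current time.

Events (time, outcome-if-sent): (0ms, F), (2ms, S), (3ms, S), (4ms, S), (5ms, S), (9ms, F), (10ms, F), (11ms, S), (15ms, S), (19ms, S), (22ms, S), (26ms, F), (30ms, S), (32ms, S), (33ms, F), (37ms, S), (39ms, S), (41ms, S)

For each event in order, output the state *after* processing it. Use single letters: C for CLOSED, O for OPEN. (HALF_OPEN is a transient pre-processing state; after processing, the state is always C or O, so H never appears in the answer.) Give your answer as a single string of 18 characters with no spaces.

State after each event:
  event#1 t=0ms outcome=F: state=CLOSED
  event#2 t=2ms outcome=S: state=CLOSED
  event#3 t=3ms outcome=S: state=CLOSED
  event#4 t=4ms outcome=S: state=CLOSED
  event#5 t=5ms outcome=S: state=CLOSED
  event#6 t=9ms outcome=F: state=CLOSED
  event#7 t=10ms outcome=F: state=OPEN
  event#8 t=11ms outcome=S: state=OPEN
  event#9 t=15ms outcome=S: state=CLOSED
  event#10 t=19ms outcome=S: state=CLOSED
  event#11 t=22ms outcome=S: state=CLOSED
  event#12 t=26ms outcome=F: state=CLOSED
  event#13 t=30ms outcome=S: state=CLOSED
  event#14 t=32ms outcome=S: state=CLOSED
  event#15 t=33ms outcome=F: state=CLOSED
  event#16 t=37ms outcome=S: state=CLOSED
  event#17 t=39ms outcome=S: state=CLOSED
  event#18 t=41ms outcome=S: state=CLOSED

Answer: CCCCCCOOCCCCCCCCCC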